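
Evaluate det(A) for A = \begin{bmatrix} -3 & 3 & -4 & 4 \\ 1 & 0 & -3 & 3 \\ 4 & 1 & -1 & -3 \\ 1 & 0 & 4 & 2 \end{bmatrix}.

-360

Expand along column 2 (it has 2 zeros):
  − (3) · M_12   where M_12 = det([1 -3 3; 4 -1 -3; 1 4 2]) = 94
  − (1) · M_32   where M_32 = det([-3 -4 4; 1 -3 3; 1 4 2]) = 78
det = (-1)·(3)·(94) + (-1)·(1)·(78) = -360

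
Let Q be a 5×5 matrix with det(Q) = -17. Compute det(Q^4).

det(Q^4) = (det Q)^4 = (-17)^4 = 83521

83521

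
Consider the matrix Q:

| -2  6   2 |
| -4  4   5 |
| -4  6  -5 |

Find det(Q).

Expand along column 1:
  + (-2) · |4 5; 6 -5| = (-2)·(-20 − 30) = 100
  − (-4) · |6 2; 6 -5| = −(-4)·(-30 − 12) = -168
  + (-4) · |6 2; 4 5| = (-4)·(30 − 8) = -88
Sum: (100) + (-168) + (-88) = -156

|Q| = -156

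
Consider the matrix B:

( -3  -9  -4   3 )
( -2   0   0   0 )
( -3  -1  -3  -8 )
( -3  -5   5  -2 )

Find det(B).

Expand along row 2 (it has 3 zeros):
  − (-2) · M_21   where M_21 = det([-9 -4 3; -1 -3 -8; -5 5 -2]) = -626
det = (-1)·(-2)·(-626) = -1252

-1252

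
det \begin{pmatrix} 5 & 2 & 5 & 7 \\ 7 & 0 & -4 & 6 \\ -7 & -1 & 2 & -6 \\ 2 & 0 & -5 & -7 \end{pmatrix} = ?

The determinant is 162.

Expand along column 2 (it has 2 zeros):
  − (2) · M_12   where M_12 = det([7 -4 6; -7 2 -6; 2 -5 -7]) = 122
  − (-1) · M_32   where M_32 = det([5 5 7; 7 -4 6; 2 -5 -7]) = 406
det = (-1)·(2)·(122) + (-1)·(-1)·(406) = 162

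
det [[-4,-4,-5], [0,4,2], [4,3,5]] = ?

-8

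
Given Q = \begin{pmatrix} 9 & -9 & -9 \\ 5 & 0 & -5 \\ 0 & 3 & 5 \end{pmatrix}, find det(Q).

|Q| = 225

Expand along column 1:
  + 9 · |0 -5; 3 5| = 9·(0 − (-15)) = 135
  − 5 · |-9 -9; 3 5| = −5·(-45 − (-27)) = 90
Sum: (135) + (90) = 225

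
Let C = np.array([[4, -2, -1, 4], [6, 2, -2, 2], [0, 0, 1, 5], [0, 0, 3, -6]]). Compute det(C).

The determinant is -420.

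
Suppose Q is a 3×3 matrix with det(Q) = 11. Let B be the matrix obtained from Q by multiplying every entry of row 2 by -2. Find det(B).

-22

Scaling one row by -2 multiplies the determinant by -2.
det(B) = (-2)·(11) = -22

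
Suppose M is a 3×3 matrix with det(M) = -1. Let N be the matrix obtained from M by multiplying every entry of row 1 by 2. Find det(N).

-2

Scaling one row by 2 multiplies the determinant by 2.
det(N) = (2)·(-1) = -2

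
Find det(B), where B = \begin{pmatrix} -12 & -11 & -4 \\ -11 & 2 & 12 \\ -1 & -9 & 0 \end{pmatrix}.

Expand along row 3:
  + (-1) · |-11 -4; 2 12| = (-1)·(-132 − (-8)) = 124
  − (-9) · |-12 -4; -11 12| = −(-9)·(-144 − 44) = -1692
Sum: (124) + (-1692) = -1568

det(B) = -1568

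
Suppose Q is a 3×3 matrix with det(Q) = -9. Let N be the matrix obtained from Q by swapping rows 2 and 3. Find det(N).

9

Swapping two rows multiplies the determinant by −1.
det(N) = (-1)·(-9) = 9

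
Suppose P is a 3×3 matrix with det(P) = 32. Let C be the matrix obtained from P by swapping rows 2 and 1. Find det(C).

det(C) = -32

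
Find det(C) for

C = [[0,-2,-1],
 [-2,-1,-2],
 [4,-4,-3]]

|C| = 16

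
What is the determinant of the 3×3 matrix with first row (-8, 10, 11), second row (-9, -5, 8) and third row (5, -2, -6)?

-35

Expand along column 1:
  + (-8) · |-5 8; -2 -6| = (-8)·(30 − (-16)) = -368
  − (-9) · |10 11; -2 -6| = −(-9)·(-60 − (-22)) = -342
  + 5 · |10 11; -5 8| = 5·(80 − (-55)) = 675
Sum: (-368) + (-342) + (675) = -35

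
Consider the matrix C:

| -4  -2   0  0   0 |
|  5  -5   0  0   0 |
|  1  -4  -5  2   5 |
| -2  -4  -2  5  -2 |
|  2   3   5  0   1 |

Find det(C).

-4980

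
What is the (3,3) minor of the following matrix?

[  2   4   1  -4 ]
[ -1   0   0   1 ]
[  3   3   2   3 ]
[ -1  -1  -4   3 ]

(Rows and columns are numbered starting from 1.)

Delete row 3 and column 3; the remaining 3×3 submatrix is [2 4 -4; -1 0 1; -1 -1 3].
Its determinant is 6.

6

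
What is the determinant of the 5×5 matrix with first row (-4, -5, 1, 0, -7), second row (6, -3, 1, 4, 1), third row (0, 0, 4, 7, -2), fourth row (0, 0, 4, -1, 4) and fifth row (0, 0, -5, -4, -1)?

-84

The matrix is block upper-triangular with a 2×2 block and a 3×3 block on the diagonal, so its determinant equals the product of the determinants of the diagonal blocks.
det of the 2×2 block = 42
det of the 3×3 block = -2
det = (42)·(-2) = -84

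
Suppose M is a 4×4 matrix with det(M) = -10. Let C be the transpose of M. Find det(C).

det(Mᵀ) = det(M).
det(C) = (1)·(-10) = -10

|C| = -10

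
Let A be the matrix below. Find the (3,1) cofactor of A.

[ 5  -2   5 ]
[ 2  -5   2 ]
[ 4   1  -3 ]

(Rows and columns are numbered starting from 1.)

21

Delete row 3 and column 1; the remaining 2×2 submatrix is [-2 5; -5 2].
Its determinant is (-2)·2 − 5·(-5) = 21.
The cofactor carries sign (−1)^(3+1) = +1, so C_{3,1} = +(21) = 21.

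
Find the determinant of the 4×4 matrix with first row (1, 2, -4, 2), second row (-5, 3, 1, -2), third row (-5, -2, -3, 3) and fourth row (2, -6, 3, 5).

Expand along row 1:
  + (1) · M_11   where M_11 = det([3 1 -2; -2 -3 3; -6 3 5]) = -32
  − (2) · M_12   where M_12 = det([-5 1 -2; -5 -3 3; 2 3 5]) = 169
  + (-4) · M_13   where M_13 = det([-5 3 -2; -5 -2 3; 2 -6 5]) = -15
  − (2) · M_14   where M_14 = det([-5 3 1; -5 -2 -3; 2 -6 3]) = 181
det = (+1)·(1)·(-32) + (-1)·(2)·(169) + (+1)·(-4)·(-15) + (-1)·(2)·(181) = -672

The determinant is -672.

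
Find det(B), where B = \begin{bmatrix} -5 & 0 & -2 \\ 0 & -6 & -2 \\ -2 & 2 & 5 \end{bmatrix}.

Expand along column 1:
  + (-5) · |-6 -2; 2 5| = (-5)·(-30 − (-4)) = 130
  + (-2) · |0 -2; -6 -2| = (-2)·(0 − 12) = 24
Sum: (130) + (24) = 154

154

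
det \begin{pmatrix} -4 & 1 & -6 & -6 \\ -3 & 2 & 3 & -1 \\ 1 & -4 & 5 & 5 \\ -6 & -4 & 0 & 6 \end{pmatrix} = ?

The determinant is -1012.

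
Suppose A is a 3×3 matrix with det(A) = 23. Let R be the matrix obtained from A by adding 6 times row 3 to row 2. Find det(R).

Adding a multiple of one row to another leaves the determinant unchanged.
det(R) = (1)·(23) = 23

23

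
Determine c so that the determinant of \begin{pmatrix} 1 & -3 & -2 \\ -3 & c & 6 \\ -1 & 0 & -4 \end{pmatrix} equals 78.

c = -4

Expanding along the row containing c, det(A) is linear in c: det(A) = (-6)·c + (54).
Set (-6)·c + (54) = 78  ⇒  (-6)·c = 24  ⇒  c = -4.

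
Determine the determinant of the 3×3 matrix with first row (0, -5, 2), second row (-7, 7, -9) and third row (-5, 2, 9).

-498

Expand along column 1:
  − (-7) · |-5 2; 2 9| = −(-7)·(-45 − 4) = -343
  + (-5) · |-5 2; 7 -9| = (-5)·(45 − 14) = -155
Sum: (-343) + (-155) = -498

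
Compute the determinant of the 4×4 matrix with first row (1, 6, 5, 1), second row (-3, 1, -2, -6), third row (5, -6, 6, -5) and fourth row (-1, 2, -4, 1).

-984

Expand along row 1:
  + (1) · M_11   where M_11 = det([1 -2 -6; -6 6 -5; 2 -4 1]) = -78
  − (6) · M_12   where M_12 = det([-3 -2 -6; 5 6 -5; -1 -4 1]) = 126
  + (5) · M_13   where M_13 = det([-3 1 -6; 5 -6 -5; -1 2 1]) = -36
  − (1) · M_14   where M_14 = det([-3 1 -2; 5 -6 6; -1 2 -4]) = -30
det = (+1)·(1)·(-78) + (-1)·(6)·(126) + (+1)·(5)·(-36) + (-1)·(1)·(-30) = -984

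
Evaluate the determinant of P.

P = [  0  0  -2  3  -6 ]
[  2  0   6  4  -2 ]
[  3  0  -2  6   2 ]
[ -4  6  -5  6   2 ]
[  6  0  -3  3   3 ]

det(P) = 8424

Expand along column 2 (it has 4 zeros):
  + (6) · M_42   where M_42 = det([0 -2 3 -6; 2 6 4 -2; 3 -2 6 2; 6 -3 3 3]) = 1404
det = (+1)·(6)·(1404) = 8424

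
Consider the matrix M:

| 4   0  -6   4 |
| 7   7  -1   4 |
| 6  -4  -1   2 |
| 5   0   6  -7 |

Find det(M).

|M| = -2352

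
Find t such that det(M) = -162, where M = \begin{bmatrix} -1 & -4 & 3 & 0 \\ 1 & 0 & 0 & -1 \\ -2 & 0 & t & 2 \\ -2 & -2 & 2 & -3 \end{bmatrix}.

9

Expanding along the column containing t, det(M) is linear in t: det(M) = (-18)·t + (0).
Set (-18)·t + (0) = -162  ⇒  (-18)·t = -162  ⇒  t = 9.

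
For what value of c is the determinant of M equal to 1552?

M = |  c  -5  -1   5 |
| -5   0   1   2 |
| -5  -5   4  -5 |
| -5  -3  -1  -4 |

c = 8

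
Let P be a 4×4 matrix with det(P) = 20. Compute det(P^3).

The determinant is 8000.

det(P^3) = (det P)^3 = (20)^3 = 8000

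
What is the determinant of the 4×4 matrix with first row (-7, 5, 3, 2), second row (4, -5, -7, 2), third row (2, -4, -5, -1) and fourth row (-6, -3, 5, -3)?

777

Expand along row 1:
  + (-7) · M_11   where M_11 = det([-5 -7 2; -4 -5 -1; -3 5 -3]) = -107
  − (5) · M_12   where M_12 = det([4 -7 2; 2 -5 -1; -6 5 -3]) = -44
  + (3) · M_13   where M_13 = det([4 -5 2; 2 -4 -1; -6 -3 -3]) = -84
  − (2) · M_14   where M_14 = det([4 -5 -7; 2 -4 -5; -6 -3 5]) = -30
det = (+1)·(-7)·(-107) + (-1)·(5)·(-44) + (+1)·(3)·(-84) + (-1)·(2)·(-30) = 777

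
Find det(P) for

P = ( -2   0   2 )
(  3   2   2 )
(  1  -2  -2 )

Expand along column 2:
  + 2 · |-2 2; 1 -2| = 2·(4 − 2) = 4
  − (-2) · |-2 2; 3 2| = −(-2)·(-4 − 6) = -20
Sum: (4) + (-20) = -16

-16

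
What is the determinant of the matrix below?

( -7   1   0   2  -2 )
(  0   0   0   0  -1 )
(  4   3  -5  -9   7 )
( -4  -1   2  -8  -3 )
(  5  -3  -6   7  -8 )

2915

Expand along row 2 (it has 4 zeros):
  − (-1) · M_25   where M_25 = det([-7 1 0 2; 4 3 -5 -9; -4 -1 2 -8; 5 -3 -6 7]) = 2915
det = (-1)·(-1)·(2915) = 2915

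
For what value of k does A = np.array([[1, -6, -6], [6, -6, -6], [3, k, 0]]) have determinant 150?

Expanding along the row containing k, det(A) is linear in k: det(A) = (-30)·k + (0).
Set (-30)·k + (0) = 150  ⇒  (-30)·k = 150  ⇒  k = -5.

k = -5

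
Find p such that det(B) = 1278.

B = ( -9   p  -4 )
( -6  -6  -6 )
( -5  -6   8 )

p = 7

Expanding along the column containing p, det(B) is linear in p: det(B) = (78)·p + (732).
Set (78)·p + (732) = 1278  ⇒  (78)·p = 546  ⇒  p = 7.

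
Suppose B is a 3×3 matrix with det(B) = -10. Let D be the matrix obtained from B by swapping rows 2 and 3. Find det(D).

10

Swapping two rows multiplies the determinant by −1.
det(D) = (-1)·(-10) = 10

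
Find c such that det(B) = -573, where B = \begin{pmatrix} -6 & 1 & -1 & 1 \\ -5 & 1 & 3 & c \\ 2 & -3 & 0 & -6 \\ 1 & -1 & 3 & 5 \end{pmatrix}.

-2

Expanding along the column containing c, det(B) is linear in c: det(B) = (47)·c + (-479).
Set (47)·c + (-479) = -573  ⇒  (47)·c = -94  ⇒  c = -2.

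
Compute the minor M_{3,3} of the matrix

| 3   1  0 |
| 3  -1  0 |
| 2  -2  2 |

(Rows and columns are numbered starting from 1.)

The minor is -6.

Delete row 3 and column 3; the remaining 2×2 submatrix is [3 1; 3 -1].
Its determinant is 3·(-1) − 1·3 = -6.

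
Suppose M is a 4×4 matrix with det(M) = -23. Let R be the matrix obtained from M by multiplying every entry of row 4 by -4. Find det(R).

det(R) = 92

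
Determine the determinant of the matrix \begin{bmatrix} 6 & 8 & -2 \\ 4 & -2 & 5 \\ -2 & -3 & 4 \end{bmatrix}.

Expand along column 1:
  + 6 · |-2 5; -3 4| = 6·(-8 − (-15)) = 42
  − 4 · |8 -2; -3 4| = −4·(32 − 6) = -104
  + (-2) · |8 -2; -2 5| = (-2)·(40 − 4) = -72
Sum: (42) + (-104) + (-72) = -134

The determinant is -134.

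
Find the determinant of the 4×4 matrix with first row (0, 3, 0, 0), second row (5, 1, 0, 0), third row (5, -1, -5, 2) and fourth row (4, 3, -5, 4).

150

The matrix is block lower-triangular with a 2×2 block and a 2×2 block on the diagonal, so its determinant equals the product of the determinants of the diagonal blocks.
det of the 2×2 block = -15
det of the 2×2 block = -10
det = (-15)·(-10) = 150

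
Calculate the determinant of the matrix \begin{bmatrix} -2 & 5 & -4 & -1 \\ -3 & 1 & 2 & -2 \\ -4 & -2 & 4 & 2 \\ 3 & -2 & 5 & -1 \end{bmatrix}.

Expand along row 1:
  + (-2) · M_11   where M_11 = det([1 2 -2; -2 4 2; -2 5 -1]) = -22
  − (5) · M_12   where M_12 = det([-3 2 -2; -4 4 2; 3 5 -1]) = 110
  + (-4) · M_13   where M_13 = det([-3 1 -2; -4 -2 2; 3 -2 -1]) = -44
  − (-1) · M_14   where M_14 = det([-3 1 2; -4 -2 4; 3 -2 5]) = 66
det = (+1)·(-2)·(-22) + (-1)·(5)·(110) + (+1)·(-4)·(-44) + (-1)·(-1)·(66) = -264

The determinant is -264.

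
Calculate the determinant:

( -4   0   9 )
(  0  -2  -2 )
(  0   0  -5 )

-40

The matrix is upper triangular, so the determinant is the product of the diagonal entries:
det = (-4) · (-2) · (-5) = -40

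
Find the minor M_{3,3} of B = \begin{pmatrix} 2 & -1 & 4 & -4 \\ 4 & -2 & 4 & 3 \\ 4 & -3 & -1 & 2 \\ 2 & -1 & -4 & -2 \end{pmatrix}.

The minor is 0.

Delete row 3 and column 3; the remaining 3×3 submatrix is [2 -1 -4; 4 -2 3; 2 -1 -2].
Its determinant is 0.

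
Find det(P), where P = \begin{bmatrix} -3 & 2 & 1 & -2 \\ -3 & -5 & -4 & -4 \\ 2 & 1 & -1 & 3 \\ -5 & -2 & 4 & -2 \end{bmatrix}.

Expand along row 1:
  + (-3) · M_11   where M_11 = det([-5 -4 -4; 1 -1 3; -2 4 -2]) = 58
  − (2) · M_12   where M_12 = det([-3 -4 -4; 2 -1 3; -5 4 -2]) = 62
  + (1) · M_13   where M_13 = det([-3 -5 -4; 2 1 3; -5 -2 -2]) = 39
  − (-2) · M_14   where M_14 = det([-3 -5 -4; 2 1 -1; -5 -2 4]) = 5
det = (+1)·(-3)·(58) + (-1)·(2)·(62) + (+1)·(1)·(39) + (-1)·(-2)·(5) = -249

det(P) = -249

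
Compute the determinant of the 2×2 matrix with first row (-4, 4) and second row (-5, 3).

8

det = (-4)·3 − 4·(-5) = -12 − (-20) = 8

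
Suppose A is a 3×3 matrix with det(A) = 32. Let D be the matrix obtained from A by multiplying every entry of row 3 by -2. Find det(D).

-64

Scaling one row by -2 multiplies the determinant by -2.
det(D) = (-2)·(32) = -64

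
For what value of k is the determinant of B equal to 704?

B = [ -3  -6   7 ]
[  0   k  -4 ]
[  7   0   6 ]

-8

Expanding along the column containing k, det(B) is linear in k: det(B) = (-67)·k + (168).
Set (-67)·k + (168) = 704  ⇒  (-67)·k = 536  ⇒  k = -8.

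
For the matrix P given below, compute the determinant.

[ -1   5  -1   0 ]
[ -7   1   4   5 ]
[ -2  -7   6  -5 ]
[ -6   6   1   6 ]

Expand along row 1 (it has 1 zero):
  + (-1) · M_11   where M_11 = det([1 4 5; -7 6 -5; 6 1 6]) = -126
  − (5) · M_12   where M_12 = det([-7 4 5; -2 6 -5; -6 1 6]) = 51
  + (-1) · M_13   where M_13 = det([-7 1 5; -2 -7 -5; -6 6 6]) = -144
det = (+1)·(-1)·(-126) + (-1)·(5)·(51) + (+1)·(-1)·(-144) = 15

The determinant is 15.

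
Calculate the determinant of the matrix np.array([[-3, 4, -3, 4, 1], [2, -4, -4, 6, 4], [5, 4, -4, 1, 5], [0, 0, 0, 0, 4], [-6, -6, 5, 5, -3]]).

Expand along row 4 (it has 4 zeros):
  − (4) · M_45   where M_45 = det([-3 4 -3 4; 2 -4 -4 6; 5 4 -4 1; -6 -6 5 5]) = -1360
det = (-1)·(4)·(-1360) = 5440

5440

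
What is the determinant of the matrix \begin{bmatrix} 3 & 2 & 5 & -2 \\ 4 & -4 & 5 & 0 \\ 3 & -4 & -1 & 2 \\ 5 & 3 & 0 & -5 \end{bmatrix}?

-426

Expand along row 2 (it has 1 zero):
  − (4) · M_21   where M_21 = det([2 5 -2; -4 -1 2; 3 0 -5]) = -66
  + (-4) · M_22   where M_22 = det([3 5 -2; 3 -1 2; 5 0 -5]) = 130
  − (5) · M_23   where M_23 = det([3 2 -2; 3 -4 2; 5 3 -5]) = 34
det = (-1)·(4)·(-66) + (+1)·(-4)·(130) + (-1)·(5)·(34) = -426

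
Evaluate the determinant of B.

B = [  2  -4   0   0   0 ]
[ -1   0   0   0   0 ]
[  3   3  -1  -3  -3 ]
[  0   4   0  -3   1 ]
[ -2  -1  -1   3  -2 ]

|B| = -36

B is block lower-triangular with a 2×2 block and a 3×3 block on the diagonal, so its determinant equals the product of the determinants of the diagonal blocks.
det of the 2×2 block = -4
det of the 3×3 block = 9
det = (-4)·(9) = -36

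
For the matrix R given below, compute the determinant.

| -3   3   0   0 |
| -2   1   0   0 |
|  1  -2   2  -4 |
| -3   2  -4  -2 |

det(R) = -60

R is block lower-triangular with a 2×2 block and a 2×2 block on the diagonal, so its determinant equals the product of the determinants of the diagonal blocks.
det of the 2×2 block = 3
det of the 2×2 block = -20
det = (3)·(-20) = -60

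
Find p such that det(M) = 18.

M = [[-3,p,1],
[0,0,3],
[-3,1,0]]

Expanding along the column containing p, det(M) is linear in p: det(M) = (-9)·p + (9).
Set (-9)·p + (9) = 18  ⇒  (-9)·p = 9  ⇒  p = -1.

p = -1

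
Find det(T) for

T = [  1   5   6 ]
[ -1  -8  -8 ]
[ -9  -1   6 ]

|T| = -92

Expand along row 1:
  + 1 · |-8 -8; -1 6| = 1·(-48 − 8) = -56
  − 5 · |-1 -8; -9 6| = −5·(-6 − 72) = 390
  + 6 · |-1 -8; -9 -1| = 6·(1 − 72) = -426
Sum: (-56) + (390) + (-426) = -92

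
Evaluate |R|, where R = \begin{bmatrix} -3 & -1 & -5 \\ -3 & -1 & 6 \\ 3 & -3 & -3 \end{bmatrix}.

Expand along row 1:
  + (-3) · |-1 6; -3 -3| = (-3)·(3 − (-18)) = -63
  − (-1) · |-3 6; 3 -3| = −(-1)·(9 − 18) = -9
  + (-5) · |-3 -1; 3 -3| = (-5)·(9 − (-3)) = -60
Sum: (-63) + (-9) + (-60) = -132

det(R) = -132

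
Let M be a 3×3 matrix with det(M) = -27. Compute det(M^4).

det(M^4) = (det M)^4 = (-27)^4 = 531441

531441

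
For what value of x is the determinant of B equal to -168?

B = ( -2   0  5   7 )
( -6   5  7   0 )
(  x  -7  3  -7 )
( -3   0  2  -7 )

x = -3

Expanding along the row containing x, det(B) is linear in x: det(B) = (245)·x + (567).
Set (245)·x + (567) = -168  ⇒  (245)·x = -735  ⇒  x = -3.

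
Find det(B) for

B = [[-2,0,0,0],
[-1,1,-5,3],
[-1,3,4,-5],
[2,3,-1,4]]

|B| = -202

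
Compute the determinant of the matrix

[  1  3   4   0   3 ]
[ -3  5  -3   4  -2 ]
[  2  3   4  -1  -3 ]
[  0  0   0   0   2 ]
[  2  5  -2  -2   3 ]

The determinant is -62.

Expand along row 4 (it has 4 zeros):
  − (2) · M_45   where M_45 = det([1 3 4 0; -3 5 -3 4; 2 3 4 -1; 2 5 -2 -2]) = 31
det = (-1)·(2)·(31) = -62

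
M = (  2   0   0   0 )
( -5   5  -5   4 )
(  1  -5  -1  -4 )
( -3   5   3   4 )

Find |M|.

Expand along row 1 (it has 3 zeros):
  + (2) · M_11   where M_11 = det([5 -5 4; -5 -1 -4; 5 3 4]) = 0
det = (+1)·(2)·(0) = 0

det(M) = 0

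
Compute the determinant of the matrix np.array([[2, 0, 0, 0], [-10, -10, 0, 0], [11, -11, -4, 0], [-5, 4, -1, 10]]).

The determinant is 800.

The matrix is lower triangular, so the determinant is the product of the diagonal entries:
det = (2) · (-10) · (-4) · (10) = 800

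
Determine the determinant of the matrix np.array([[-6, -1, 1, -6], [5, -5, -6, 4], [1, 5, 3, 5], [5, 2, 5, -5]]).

-135

Expand along row 1:
  + (-6) · M_11   where M_11 = det([-5 -6 4; 5 3 5; 2 5 -5]) = 66
  − (-1) · M_12   where M_12 = det([5 -6 4; 1 3 5; 5 5 -5]) = -420
  + (1) · M_13   where M_13 = det([5 -5 4; 1 5 5; 5 2 -5]) = -417
  − (-6) · M_14   where M_14 = det([5 -5 -6; 1 5 3; 5 2 5]) = 183
det = (+1)·(-6)·(66) + (-1)·(-1)·(-420) + (+1)·(1)·(-417) + (-1)·(-6)·(183) = -135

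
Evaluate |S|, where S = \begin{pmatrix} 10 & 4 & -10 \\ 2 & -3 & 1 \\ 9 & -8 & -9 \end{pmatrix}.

348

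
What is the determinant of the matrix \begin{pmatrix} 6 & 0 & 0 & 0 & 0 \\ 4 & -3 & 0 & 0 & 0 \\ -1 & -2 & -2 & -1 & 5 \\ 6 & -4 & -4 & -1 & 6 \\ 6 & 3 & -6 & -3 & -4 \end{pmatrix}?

The determinant is -684.

The matrix is block lower-triangular with a 2×2 block and a 3×3 block on the diagonal, so its determinant equals the product of the determinants of the diagonal blocks.
det of the 2×2 block = -18
det of the 3×3 block = 38
det = (-18)·(38) = -684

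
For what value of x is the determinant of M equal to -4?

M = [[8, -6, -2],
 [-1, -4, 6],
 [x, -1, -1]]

Expanding along the column containing x, det(M) is linear in x: det(M) = (-44)·x + (84).
Set (-44)·x + (84) = -4  ⇒  (-44)·x = -88  ⇒  x = 2.

2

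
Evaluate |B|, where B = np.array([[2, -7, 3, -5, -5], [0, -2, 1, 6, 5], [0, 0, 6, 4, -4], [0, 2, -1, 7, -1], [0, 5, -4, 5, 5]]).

Expand along column 1 (it has 4 zeros):
  + (2) · M_11   where M_11 = det([-2 1 6 5; 0 6 4 -4; 2 -1 7 -1; 5 -4 5 5]) = -1566
det = (+1)·(2)·(-1566) = -3132

-3132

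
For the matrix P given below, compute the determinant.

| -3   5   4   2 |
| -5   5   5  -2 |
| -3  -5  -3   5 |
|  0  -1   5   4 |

Expand along row 4 (it has 1 zero):
  + (-1) · M_42   where M_42 = det([-3 4 2; -5 5 -2; -3 -3 5]) = 127
  − (5) · M_43   where M_43 = det([-3 5 2; -5 5 -2; -3 -5 5]) = 190
  + (4) · M_44   where M_44 = det([-3 5 4; -5 5 5; -3 -5 -3]) = -20
det = (+1)·(-1)·(127) + (-1)·(5)·(190) + (+1)·(4)·(-20) = -1157

The determinant is -1157.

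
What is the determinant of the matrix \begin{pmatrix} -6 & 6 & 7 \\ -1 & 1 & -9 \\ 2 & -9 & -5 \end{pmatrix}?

427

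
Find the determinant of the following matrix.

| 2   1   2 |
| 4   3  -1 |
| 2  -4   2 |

-50

Expand along column 1:
  + 2 · |3 -1; -4 2| = 2·(6 − 4) = 4
  − 4 · |1 2; -4 2| = −4·(2 − (-8)) = -40
  + 2 · |1 2; 3 -1| = 2·(-1 − 6) = -14
Sum: (4) + (-40) + (-14) = -50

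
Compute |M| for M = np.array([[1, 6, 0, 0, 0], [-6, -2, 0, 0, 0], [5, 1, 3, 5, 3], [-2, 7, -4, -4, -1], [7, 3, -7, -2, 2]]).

-510

M is block lower-triangular with a 2×2 block and a 3×3 block on the diagonal, so its determinant equals the product of the determinants of the diagonal blocks.
det of the 2×2 block = 34
det of the 3×3 block = -15
det = (34)·(-15) = -510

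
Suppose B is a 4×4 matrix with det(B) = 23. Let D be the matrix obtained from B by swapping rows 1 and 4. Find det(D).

Swapping two rows multiplies the determinant by −1.
det(D) = (-1)·(23) = -23

The determinant is -23.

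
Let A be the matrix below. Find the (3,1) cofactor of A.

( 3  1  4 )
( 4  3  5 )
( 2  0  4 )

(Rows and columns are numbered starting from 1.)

Delete row 3 and column 1; the remaining 2×2 submatrix is [1 4; 3 5].
Its determinant is 1·5 − 4·3 = -7.
The cofactor carries sign (−1)^(3+1) = +1, so C_{3,1} = +(-7) = -7.

-7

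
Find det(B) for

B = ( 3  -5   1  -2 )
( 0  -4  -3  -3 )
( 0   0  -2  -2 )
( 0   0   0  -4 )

B is upper triangular, so det(B) is the product of the diagonal entries:
det = (3) · (-4) · (-2) · (-4) = -96

-96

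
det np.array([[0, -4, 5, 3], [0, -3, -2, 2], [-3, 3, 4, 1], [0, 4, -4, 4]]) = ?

Expand along column 1 (it has 3 zeros):
  + (-3) · M_31   where M_31 = det([-4 5 3; -3 -2 2; 4 -4 4]) = 160
det = (+1)·(-3)·(160) = -480

-480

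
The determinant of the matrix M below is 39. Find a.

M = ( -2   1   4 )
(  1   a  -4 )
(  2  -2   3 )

Expanding along the row containing a, det(M) is linear in a: det(M) = (-14)·a + (-3).
Set (-14)·a + (-3) = 39  ⇒  (-14)·a = 42  ⇒  a = -3.

-3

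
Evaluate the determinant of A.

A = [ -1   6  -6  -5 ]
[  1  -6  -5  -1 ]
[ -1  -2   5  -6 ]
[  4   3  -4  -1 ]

Expand along row 1:
  + (-1) · M_11   where M_11 = det([-6 -5 -1; -2 5 -6; 3 -4 -1]) = 281
  − (6) · M_12   where M_12 = det([1 -5 -1; -1 5 -6; 4 -4 -1]) = 112
  + (-6) · M_13   where M_13 = det([1 -6 -1; -1 -2 -6; 4 3 -1]) = 165
  − (-5) · M_14   where M_14 = det([1 -6 -5; -1 -2 5; 4 3 -4]) = -128
det = (+1)·(-1)·(281) + (-1)·(6)·(112) + (+1)·(-6)·(165) + (-1)·(-5)·(-128) = -2583

det(A) = -2583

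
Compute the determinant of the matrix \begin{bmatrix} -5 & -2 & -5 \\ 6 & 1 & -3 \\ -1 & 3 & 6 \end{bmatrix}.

Expand along row 1:
  + (-5) · |1 -3; 3 6| = (-5)·(6 − (-9)) = -75
  − (-2) · |6 -3; -1 6| = −(-2)·(36 − 3) = 66
  + (-5) · |6 1; -1 3| = (-5)·(18 − (-1)) = -95
Sum: (-75) + (66) + (-95) = -104

-104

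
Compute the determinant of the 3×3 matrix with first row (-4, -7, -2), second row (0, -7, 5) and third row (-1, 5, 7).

The determinant is 345.

Expand along column 1:
  + (-4) · |-7 5; 5 7| = (-4)·(-49 − 25) = 296
  + (-1) · |-7 -2; -7 5| = (-1)·(-35 − 14) = 49
Sum: (296) + (49) = 345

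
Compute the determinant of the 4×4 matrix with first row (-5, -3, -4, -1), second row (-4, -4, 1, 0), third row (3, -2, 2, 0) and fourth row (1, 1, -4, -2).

91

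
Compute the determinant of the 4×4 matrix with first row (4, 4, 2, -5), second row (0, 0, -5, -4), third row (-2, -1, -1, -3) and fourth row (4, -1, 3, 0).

-466

Expand along row 2 (it has 2 zeros):
  − (-5) · M_23   where M_23 = det([4 4 -5; -2 -1 -3; 4 -1 0]) = -90
  + (-4) · M_24   where M_24 = det([4 4 2; -2 -1 -1; 4 -1 3]) = 4
det = (-1)·(-5)·(-90) + (+1)·(-4)·(4) = -466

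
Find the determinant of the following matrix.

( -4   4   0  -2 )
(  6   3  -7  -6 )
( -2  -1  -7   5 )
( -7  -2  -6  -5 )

-4932

Expand along row 1 (it has 1 zero):
  + (-4) · M_11   where M_11 = det([3 -7 -6; -1 -7 5; -2 -6 -5]) = 348
  − (4) · M_12   where M_12 = det([6 -7 -6; -2 -7 5; -7 -6 -5]) = 927
  − (-2) · M_14   where M_14 = det([6 3 -7; -2 -1 -7; -7 -2 -6]) = 84
det = (+1)·(-4)·(348) + (-1)·(4)·(927) + (-1)·(-2)·(84) = -4932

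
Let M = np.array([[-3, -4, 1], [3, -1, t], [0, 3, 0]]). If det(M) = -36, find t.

Expanding along the row containing t, det(M) is linear in t: det(M) = (9)·t + (9).
Set (9)·t + (9) = -36  ⇒  (9)·t = -45  ⇒  t = -5.

-5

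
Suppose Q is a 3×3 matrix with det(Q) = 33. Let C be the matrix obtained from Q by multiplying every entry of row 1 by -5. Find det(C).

The determinant is -165.

Scaling one row by -5 multiplies the determinant by -5.
det(C) = (-5)·(33) = -165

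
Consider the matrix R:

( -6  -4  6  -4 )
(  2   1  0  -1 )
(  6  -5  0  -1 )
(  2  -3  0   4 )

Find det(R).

Expand along column 3 (it has 3 zeros):
  + (6) · M_13   where M_13 = det([2 1 -1; 6 -5 -1; 2 -3 4]) = -64
det = (+1)·(6)·(-64) = -384

-384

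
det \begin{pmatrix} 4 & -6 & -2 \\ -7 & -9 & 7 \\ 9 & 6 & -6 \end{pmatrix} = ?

Expand along column 1:
  + 4 · |-9 7; 6 -6| = 4·(54 − 42) = 48
  − (-7) · |-6 -2; 6 -6| = −(-7)·(36 − (-12)) = 336
  + 9 · |-6 -2; -9 7| = 9·(-42 − 18) = -540
Sum: (48) + (336) + (-540) = -156

-156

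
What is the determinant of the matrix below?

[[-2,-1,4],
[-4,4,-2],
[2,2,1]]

Expand along column 1:
  + (-2) · |4 -2; 2 1| = (-2)·(4 − (-4)) = -16
  − (-4) · |-1 4; 2 1| = −(-4)·(-1 − 8) = -36
  + 2 · |-1 4; 4 -2| = 2·(2 − 16) = -28
Sum: (-16) + (-36) + (-28) = -80

-80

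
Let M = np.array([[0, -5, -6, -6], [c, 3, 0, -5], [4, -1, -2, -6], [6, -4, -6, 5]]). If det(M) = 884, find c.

5

Expanding along the column containing c, det(M) is linear in c: det(M) = (-68)·c + (1224).
Set (-68)·c + (1224) = 884  ⇒  (-68)·c = -340  ⇒  c = 5.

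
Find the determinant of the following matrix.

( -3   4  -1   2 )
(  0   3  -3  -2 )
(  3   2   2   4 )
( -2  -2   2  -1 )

163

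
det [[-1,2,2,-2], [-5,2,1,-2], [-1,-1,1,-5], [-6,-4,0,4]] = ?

Expand along row 4 (it has 1 zero):
  − (-6) · M_41   where M_41 = det([2 2 -2; 2 1 -2; -1 1 -5]) = 12
  + (-4) · M_42   where M_42 = det([-1 2 -2; -5 1 -2; -1 1 -5]) = -35
  + (4) · M_44   where M_44 = det([-1 2 2; -5 2 1; -1 -1 1]) = 19
det = (-1)·(-6)·(12) + (+1)·(-4)·(-35) + (+1)·(4)·(19) = 288

The determinant is 288.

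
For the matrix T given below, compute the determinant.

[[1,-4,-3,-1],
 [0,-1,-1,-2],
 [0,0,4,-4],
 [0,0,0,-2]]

The determinant is 8.

T is upper triangular, so det(T) is the product of the diagonal entries:
det = (1) · (-1) · (4) · (-2) = 8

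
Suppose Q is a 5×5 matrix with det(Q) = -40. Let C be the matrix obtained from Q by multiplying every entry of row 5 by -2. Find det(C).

80

Scaling one row by -2 multiplies the determinant by -2.
det(C) = (-2)·(-40) = 80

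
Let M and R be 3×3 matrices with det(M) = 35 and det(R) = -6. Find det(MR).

|MR| = -210

det(MR) = det(M)·det(R) = (35)·(-6) = -210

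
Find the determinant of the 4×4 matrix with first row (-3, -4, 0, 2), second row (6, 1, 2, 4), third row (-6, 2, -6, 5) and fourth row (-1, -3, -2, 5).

486

Expand along row 1 (it has 1 zero):
  + (-3) · M_11   where M_11 = det([1 2 4; 2 -6 5; -3 -2 5]) = -158
  − (-4) · M_12   where M_12 = det([6 2 4; -6 -6 5; -1 -2 5]) = -46
  − (2) · M_14   where M_14 = det([6 1 2; -6 2 -6; -1 -3 -2]) = -98
det = (+1)·(-3)·(-158) + (-1)·(-4)·(-46) + (-1)·(2)·(-98) = 486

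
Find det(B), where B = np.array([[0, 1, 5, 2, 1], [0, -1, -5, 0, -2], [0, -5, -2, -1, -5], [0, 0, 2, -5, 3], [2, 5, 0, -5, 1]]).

Expand along column 1 (it has 4 zeros):
  + (2) · M_51   where M_51 = det([1 5 2 1; -1 -5 0 -2; -5 -2 -1 -5; 0 2 -5 3]) = -5
det = (+1)·(2)·(-5) = -10

-10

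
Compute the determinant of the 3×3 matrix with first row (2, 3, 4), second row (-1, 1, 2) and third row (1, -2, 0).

Expand along column 3:
  + 4 · |-1 1; 1 -2| = 4·(2 − 1) = 4
  − 2 · |2 3; 1 -2| = −2·(-4 − 3) = 14
Sum: (4) + (14) = 18

The determinant is 18.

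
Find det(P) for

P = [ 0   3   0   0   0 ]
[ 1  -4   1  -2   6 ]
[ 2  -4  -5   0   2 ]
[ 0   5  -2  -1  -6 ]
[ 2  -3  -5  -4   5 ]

Expand along row 1 (it has 4 zeros):
  − (3) · M_12   where M_12 = det([1 1 -2 6; 2 -5 0 2; 0 -2 -1 -6; 2 -5 -4 5]) = 133
det = (-1)·(3)·(133) = -399

det(P) = -399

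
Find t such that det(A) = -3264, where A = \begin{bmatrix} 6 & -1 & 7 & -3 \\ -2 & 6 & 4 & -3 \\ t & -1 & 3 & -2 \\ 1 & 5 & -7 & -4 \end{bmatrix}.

t = -7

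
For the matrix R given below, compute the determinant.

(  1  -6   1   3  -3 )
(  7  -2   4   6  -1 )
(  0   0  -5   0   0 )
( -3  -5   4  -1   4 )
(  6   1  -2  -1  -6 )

The determinant is -7475.

Expand along row 3 (it has 4 zeros):
  + (-5) · M_33   where M_33 = det([1 -6 3 -3; 7 -2 6 -1; -3 -5 -1 4; 6 1 -1 -6]) = 1495
det = (+1)·(-5)·(1495) = -7475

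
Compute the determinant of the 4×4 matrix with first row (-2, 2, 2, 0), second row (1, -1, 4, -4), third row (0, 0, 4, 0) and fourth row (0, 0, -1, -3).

The matrix is block upper-triangular with a 2×2 block and a 2×2 block on the diagonal, so its determinant equals the product of the determinants of the diagonal blocks.
det of the 2×2 block = 0
det of the 2×2 block = -12
det = (0)·(-12) = 0

0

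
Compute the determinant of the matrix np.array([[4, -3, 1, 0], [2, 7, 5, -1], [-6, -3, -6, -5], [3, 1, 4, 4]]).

Expand along row 1 (it has 1 zero):
  + (4) · M_11   where M_11 = det([7 5 -1; -3 -6 -5; 1 4 4]) = 13
  − (-3) · M_12   where M_12 = det([2 5 -1; -6 -6 -5; 3 4 4]) = 43
  + (1) · M_13   where M_13 = det([2 7 -1; -6 -3 -5; 3 1 4]) = 46
det = (+1)·(4)·(13) + (-1)·(-3)·(43) + (+1)·(1)·(46) = 227

The determinant is 227.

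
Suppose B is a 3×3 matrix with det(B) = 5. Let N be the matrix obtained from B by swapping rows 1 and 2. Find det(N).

Swapping two rows multiplies the determinant by −1.
det(N) = (-1)·(5) = -5

det(N) = -5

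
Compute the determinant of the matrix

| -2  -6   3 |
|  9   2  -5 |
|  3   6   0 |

Expand along column 3:
  + 3 · |9 2; 3 6| = 3·(54 − 6) = 144
  − (-5) · |-2 -6; 3 6| = −(-5)·(-12 − (-18)) = 30
Sum: (144) + (30) = 174

174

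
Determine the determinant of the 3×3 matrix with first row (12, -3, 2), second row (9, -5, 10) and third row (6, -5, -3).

489

Expand along row 1:
  + 12 · |-5 10; -5 -3| = 12·(15 − (-50)) = 780
  − (-3) · |9 10; 6 -3| = −(-3)·(-27 − 60) = -261
  + 2 · |9 -5; 6 -5| = 2·(-45 − (-30)) = -30
Sum: (780) + (-261) + (-30) = 489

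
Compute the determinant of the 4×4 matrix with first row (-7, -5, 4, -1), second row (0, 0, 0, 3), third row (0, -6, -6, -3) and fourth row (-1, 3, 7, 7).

Expand along row 2 (it has 3 zeros):
  + (3) · M_24   where M_24 = det([-7 -5 4; 0 -6 -6; -1 3 7]) = 114
det = (+1)·(3)·(114) = 342

342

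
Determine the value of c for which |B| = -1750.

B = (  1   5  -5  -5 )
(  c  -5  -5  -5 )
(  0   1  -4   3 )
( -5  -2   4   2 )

-4

Expanding along the column containing c, det(B) is linear in c: det(B) = (40)·c + (-1590).
Set (40)·c + (-1590) = -1750  ⇒  (40)·c = -160  ⇒  c = -4.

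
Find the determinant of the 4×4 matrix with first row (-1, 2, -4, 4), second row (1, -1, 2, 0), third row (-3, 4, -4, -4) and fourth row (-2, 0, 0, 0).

-32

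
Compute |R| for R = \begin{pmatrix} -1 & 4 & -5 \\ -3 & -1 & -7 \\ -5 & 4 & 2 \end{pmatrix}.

|R| = 223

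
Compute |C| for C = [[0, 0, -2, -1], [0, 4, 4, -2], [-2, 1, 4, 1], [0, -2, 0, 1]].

|C| = 16

Expand along column 1 (it has 3 zeros):
  + (-2) · M_31   where M_31 = det([0 -2 -1; 4 4 -2; -2 0 1]) = -8
det = (+1)·(-2)·(-8) = 16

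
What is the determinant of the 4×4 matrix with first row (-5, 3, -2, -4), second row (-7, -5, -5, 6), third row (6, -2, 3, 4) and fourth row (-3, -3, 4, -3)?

Expand along row 1:
  + (-5) · M_11   where M_11 = det([-5 -5 6; -2 3 4; -3 4 -3]) = 221
  − (3) · M_12   where M_12 = det([-7 -5 6; 6 3 4; -3 4 -3]) = 343
  + (-2) · M_13   where M_13 = det([-7 -5 6; 6 -2 4; -3 -3 -3]) = -300
  − (-4) · M_14   where M_14 = det([-7 -5 -5; 6 -2 3; -3 -3 4]) = 278
det = (+1)·(-5)·(221) + (-1)·(3)·(343) + (+1)·(-2)·(-300) + (-1)·(-4)·(278) = -422

-422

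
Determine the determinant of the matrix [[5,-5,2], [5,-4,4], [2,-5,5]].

51

Expand along column 1:
  + 5 · |-4 4; -5 5| = 5·(-20 − (-20)) = 0
  − 5 · |-5 2; -5 5| = −5·(-25 − (-10)) = 75
  + 2 · |-5 2; -4 4| = 2·(-20 − (-8)) = -24
Sum: (0) + (75) + (-24) = 51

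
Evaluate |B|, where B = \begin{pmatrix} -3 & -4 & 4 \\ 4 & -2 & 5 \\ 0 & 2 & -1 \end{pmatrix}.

|B| = 40

Expand along column 1:
  + (-3) · |-2 5; 2 -1| = (-3)·(2 − 10) = 24
  − 4 · |-4 4; 2 -1| = −4·(4 − 8) = 16
Sum: (24) + (16) = 40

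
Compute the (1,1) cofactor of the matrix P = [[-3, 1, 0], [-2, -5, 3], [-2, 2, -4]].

Delete row 1 and column 1; the remaining 2×2 submatrix is [-5 3; 2 -4].
Its determinant is (-5)·(-4) − 3·2 = 14.
The cofactor carries sign (−1)^(1+1) = +1, so C_{1,1} = +(14) = 14.

14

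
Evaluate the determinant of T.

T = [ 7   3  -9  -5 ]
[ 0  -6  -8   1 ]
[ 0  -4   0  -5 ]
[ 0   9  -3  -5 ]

The determinant is 4354.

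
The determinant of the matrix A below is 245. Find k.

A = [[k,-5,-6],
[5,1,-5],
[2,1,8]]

k = 1

Expanding along the row containing k, det(A) is linear in k: det(A) = (13)·k + (232).
Set (13)·k + (232) = 245  ⇒  (13)·k = 13  ⇒  k = 1.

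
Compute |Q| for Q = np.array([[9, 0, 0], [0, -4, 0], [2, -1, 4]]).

Q is lower triangular, so det(Q) is the product of the diagonal entries:
det = (9) · (-4) · (4) = -144

The determinant is -144.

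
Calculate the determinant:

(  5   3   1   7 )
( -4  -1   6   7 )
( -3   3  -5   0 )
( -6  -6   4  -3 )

-636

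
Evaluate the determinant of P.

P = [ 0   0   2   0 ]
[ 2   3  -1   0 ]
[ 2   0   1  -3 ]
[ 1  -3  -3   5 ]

-114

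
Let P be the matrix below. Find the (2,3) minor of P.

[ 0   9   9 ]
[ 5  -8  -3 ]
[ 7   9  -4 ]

Delete row 2 and column 3; the remaining 2×2 submatrix is [0 9; 7 9].
Its determinant is 0·9 − 9·7 = -63.

-63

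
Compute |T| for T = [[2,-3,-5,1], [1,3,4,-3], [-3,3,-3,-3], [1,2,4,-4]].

168

Expand along row 1:
  + (2) · M_11   where M_11 = det([3 4 -3; 3 -3 -3; 2 4 -4]) = 42
  − (-3) · M_12   where M_12 = det([1 4 -3; -3 -3 -3; 1 4 -4]) = -9
  + (-5) · M_13   where M_13 = det([1 3 -3; -3 3 -3; 1 2 -4]) = -24
  − (1) · M_14   where M_14 = det([1 3 4; -3 3 -3; 1 2 4]) = 9
det = (+1)·(2)·(42) + (-1)·(-3)·(-9) + (+1)·(-5)·(-24) + (-1)·(1)·(9) = 168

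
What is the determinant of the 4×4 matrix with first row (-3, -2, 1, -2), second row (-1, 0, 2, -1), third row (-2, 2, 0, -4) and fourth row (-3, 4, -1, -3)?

70

Expand along row 2 (it has 1 zero):
  − (-1) · M_21   where M_21 = det([-2 1 -2; 2 0 -4; 4 -1 -3]) = 2
  − (2) · M_23   where M_23 = det([-3 -2 -2; -2 2 -4; -3 4 -3]) = -38
  + (-1) · M_24   where M_24 = det([-3 -2 1; -2 2 0; -3 4 -1]) = 8
det = (-1)·(-1)·(2) + (-1)·(2)·(-38) + (+1)·(-1)·(8) = 70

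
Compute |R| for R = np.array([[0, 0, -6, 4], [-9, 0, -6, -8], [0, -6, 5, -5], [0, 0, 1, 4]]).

The determinant is -1512.

Expand along column 1 (it has 3 zeros):
  − (-9) · M_21   where M_21 = det([0 -6 4; -6 5 -5; 0 1 4]) = -168
det = (-1)·(-9)·(-168) = -1512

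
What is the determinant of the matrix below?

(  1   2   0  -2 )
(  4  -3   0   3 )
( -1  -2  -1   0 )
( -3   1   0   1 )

Expand along column 3 (it has 3 zeros):
  + (-1) · M_33   where M_33 = det([1 2 -2; 4 -3 3; -3 1 1]) = -22
det = (+1)·(-1)·(-22) = 22

The determinant is 22.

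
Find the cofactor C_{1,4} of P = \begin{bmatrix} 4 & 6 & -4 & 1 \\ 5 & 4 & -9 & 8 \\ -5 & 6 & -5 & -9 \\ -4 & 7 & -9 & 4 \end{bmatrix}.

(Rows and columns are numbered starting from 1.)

96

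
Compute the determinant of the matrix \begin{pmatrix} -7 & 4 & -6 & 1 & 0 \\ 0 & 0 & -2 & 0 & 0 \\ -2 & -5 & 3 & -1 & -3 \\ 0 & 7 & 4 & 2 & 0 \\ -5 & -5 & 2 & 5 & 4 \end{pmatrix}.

2104

Expand along row 2 (it has 4 zeros):
  − (-2) · M_23   where M_23 = det([-7 4 1 0; -2 -5 -1 -3; 0 7 2 0; -5 -5 5 4]) = 1052
det = (-1)·(-2)·(1052) = 2104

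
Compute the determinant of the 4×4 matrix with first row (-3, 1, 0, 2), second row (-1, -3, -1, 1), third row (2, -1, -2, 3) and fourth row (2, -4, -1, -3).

Expand along row 1 (it has 1 zero):
  + (-3) · M_11   where M_11 = det([-3 -1 1; -1 -2 3; -4 -1 -3]) = -19
  − (1) · M_12   where M_12 = det([-1 -1 1; 2 -2 3; 2 -1 -3]) = -19
  − (2) · M_14   where M_14 = det([-1 -3 -1; 2 -1 -2; 2 -4 -1]) = 19
det = (+1)·(-3)·(-19) + (-1)·(1)·(-19) + (-1)·(2)·(19) = 38

38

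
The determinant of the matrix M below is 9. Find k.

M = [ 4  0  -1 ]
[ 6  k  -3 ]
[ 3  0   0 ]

3

Expanding along the row containing k, det(M) is linear in k: det(M) = (3)·k + (0).
Set (3)·k + (0) = 9  ⇒  (3)·k = 9  ⇒  k = 3.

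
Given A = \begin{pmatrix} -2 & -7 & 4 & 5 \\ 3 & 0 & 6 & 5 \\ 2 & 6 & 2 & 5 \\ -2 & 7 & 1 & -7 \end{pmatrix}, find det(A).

-1929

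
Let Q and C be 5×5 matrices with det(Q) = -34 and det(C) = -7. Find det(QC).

238

det(QC) = det(Q)·det(C) = (-34)·(-7) = 238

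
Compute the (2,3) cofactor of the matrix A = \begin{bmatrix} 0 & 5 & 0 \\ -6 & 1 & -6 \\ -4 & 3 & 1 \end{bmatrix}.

Delete row 2 and column 3; the remaining 2×2 submatrix is [0 5; -4 3].
Its determinant is 0·3 − 5·(-4) = 20.
The cofactor carries sign (−1)^(2+3) = −1, so C_{2,3} = −(20) = -20.

The cofactor is -20.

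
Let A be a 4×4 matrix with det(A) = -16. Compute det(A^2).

det(A^2) = (det A)^2 = (-16)^2 = 256

256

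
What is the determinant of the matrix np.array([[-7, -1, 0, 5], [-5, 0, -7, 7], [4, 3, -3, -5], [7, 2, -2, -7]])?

169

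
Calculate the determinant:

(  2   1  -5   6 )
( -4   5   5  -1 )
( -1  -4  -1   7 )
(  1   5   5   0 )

The determinant is -1479.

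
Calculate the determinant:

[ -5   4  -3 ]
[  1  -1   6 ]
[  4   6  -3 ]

Expand along row 1:
  + (-5) · |-1 6; 6 -3| = (-5)·(3 − 36) = 165
  − 4 · |1 6; 4 -3| = −4·(-3 − 24) = 108
  + (-3) · |1 -1; 4 6| = (-3)·(6 − (-4)) = -30
Sum: (165) + (108) + (-30) = 243

The determinant is 243.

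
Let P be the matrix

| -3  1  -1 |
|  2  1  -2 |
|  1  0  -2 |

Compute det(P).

Expand along row 3:
  + 1 · |1 -1; 1 -2| = 1·(-2 − (-1)) = -1
  + (-2) · |-3 1; 2 1| = (-2)·(-3 − 2) = 10
Sum: (-1) + (10) = 9

9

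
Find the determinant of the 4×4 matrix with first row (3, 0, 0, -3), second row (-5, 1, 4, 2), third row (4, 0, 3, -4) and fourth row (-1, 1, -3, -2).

The determinant is 0.

Expand along row 1 (it has 2 zeros):
  + (3) · M_11   where M_11 = det([1 4 2; 0 3 -4; 1 -3 -2]) = -40
  − (-3) · M_14   where M_14 = det([-5 1 4; 4 0 3; -1 1 -3]) = 40
det = (+1)·(3)·(-40) + (-1)·(-3)·(40) = 0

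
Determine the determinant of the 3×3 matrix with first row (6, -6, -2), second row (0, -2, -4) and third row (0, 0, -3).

The matrix is upper triangular, so the determinant is the product of the diagonal entries:
det = (6) · (-2) · (-3) = 36

36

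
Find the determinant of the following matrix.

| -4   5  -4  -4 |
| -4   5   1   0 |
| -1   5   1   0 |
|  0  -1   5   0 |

The determinant is -312.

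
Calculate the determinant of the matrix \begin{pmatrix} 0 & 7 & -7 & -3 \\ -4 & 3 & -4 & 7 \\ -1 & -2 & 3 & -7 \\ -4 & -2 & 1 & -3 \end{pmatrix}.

Expand along row 1 (it has 1 zero):
  − (7) · M_12   where M_12 = det([-4 -4 7; -1 3 -7; -4 1 -3]) = -15
  + (-7) · M_13   where M_13 = det([-4 3 7; -1 -2 -7; -4 -2 -3]) = 65
  − (-3) · M_14   where M_14 = det([-4 3 -4; -1 -2 3; -4 -2 1]) = -25
det = (-1)·(7)·(-15) + (+1)·(-7)·(65) + (-1)·(-3)·(-25) = -425

The determinant is -425.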